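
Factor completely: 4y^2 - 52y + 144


Roots satisfy r1 + r2 = -b/a = 13 and r1*r2 = c/a = 36.
So r1 = 9, r2 = 4.
4y^2 - 52y + 144 = 4(y - r1)(y - r2) = 4(y - 9)(y - 4)


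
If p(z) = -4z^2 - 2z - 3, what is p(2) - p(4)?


p(2) = -23
p(4) = -75
p(2) - p(4) = -23 + 75 = 52


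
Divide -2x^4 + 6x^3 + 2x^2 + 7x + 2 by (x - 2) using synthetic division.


Synthetic division with c = 2. Coefficients: -2, 6, 2, 7, 2
Bring down -2.
  -2 * 2 = -4; -4 + 6 = 2
  2 * 2 = 4; 4 + 2 = 6
  6 * 2 = 12; 12 + 7 = 19
  19 * 2 = 38; 38 + 2 = 40
Quotient: -2x^3 + 2x^2 + 6x + 19, Remainder: 40


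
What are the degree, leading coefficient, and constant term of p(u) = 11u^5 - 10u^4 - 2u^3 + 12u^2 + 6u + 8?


Highest power of u is 5, with coefficient 11. Constant term is 8.
Degree = 5, leading coefficient = 11, constant term = 8


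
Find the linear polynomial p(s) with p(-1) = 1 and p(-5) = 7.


p(s) = ms + b. Using p(-1)=1, p(-5)=7:
m = (1 - 7)/(-1 + 5) = -6/4 = -3/2
b = 1 - m*(-1) = 1 - 3/2 = -1/2
p(s) = -(3/2)s - (1/2)


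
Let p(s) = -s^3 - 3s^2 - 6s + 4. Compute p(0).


Using direct substitution:
  -1 * (0)^3 = 0
  -3 * (0)^2 = 0
  -6 * (0)^1 = 0
  constant: 4
Sum = 0 + 0 + 0 + 4 = 4


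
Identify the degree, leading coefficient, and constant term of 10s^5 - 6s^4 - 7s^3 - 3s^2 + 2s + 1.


Highest power of s is 5, with coefficient 10. Constant term is 1.
Degree = 5, leading coefficient = 10, constant term = 1


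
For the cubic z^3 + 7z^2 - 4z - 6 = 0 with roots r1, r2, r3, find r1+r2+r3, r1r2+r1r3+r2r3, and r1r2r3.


Monic cubic z^3+bz^2+cz+d=0: sum=-b, pairwise sum=c, product=-d.
b=7, c=-4, d=-6
r1+r2+r3 = -7
r1r2+r1r3+r2r3 = -4
r1r2r3 = 6


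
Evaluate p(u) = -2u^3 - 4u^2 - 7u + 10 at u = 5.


Using direct substitution:
  -2 * (5)^3 = -250
  -4 * (5)^2 = -100
  -7 * (5)^1 = -35
  constant: 10
Sum = -250 - 100 - 35 + 10 = -375


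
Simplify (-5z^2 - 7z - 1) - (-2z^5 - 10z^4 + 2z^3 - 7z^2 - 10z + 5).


Distribute the minus sign:
  (-5z^2 - 7z - 1)
- (-2z^5 - 10z^4 + 2z^3 - 7z^2 - 10z + 5)
Negate second polynomial: 2z^5 + 10z^4 - 2z^3 + 7z^2 + 10z - 5
Add: 2z^5 + 10z^4 - 2z^3 + 2z^2 + 3z - 6


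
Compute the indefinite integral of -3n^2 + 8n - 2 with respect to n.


Reverse power rule on each term:
  ∫ -3n^2 dn = -n^3
  ∫ 8n dn = 4n^2
  ∫ -2 dn = -2n
F(n) = -n^3 + 4n^2 - 2n + C


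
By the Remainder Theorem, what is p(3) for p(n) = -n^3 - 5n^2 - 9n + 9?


By the Remainder Theorem, the remainder equals p(3):
  -1*(3)^3 = -27
  -5*(3)^2 = -45
  -9*(3)^1 = -27
  constant: 9
Sum: -27 - 45 - 27 + 9 = -90


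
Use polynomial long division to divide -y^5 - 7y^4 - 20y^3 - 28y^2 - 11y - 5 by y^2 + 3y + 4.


(-y^5 - 7y^4 - 20y^3 - 28y^2 - 11y - 5) / (y^2 + 3y + 4)
Step 1: -y^3 * (y^2 + 3y + 4) = -y^5 - 3y^4 - 4y^3; subtract.
Step 2: -4y^2 * (y^2 + 3y + 4) = -4y^4 - 12y^3 - 16y^2; subtract.
Step 3: -4y * (y^2 + 3y + 4) = -4y^3 - 12y^2 - 16y; subtract.
Step 4: 0 * (y^2 + 3y + 4) = 0; subtract.
Quotient: -y^3 - 4y^2 - 4y, Remainder: 5y - 5


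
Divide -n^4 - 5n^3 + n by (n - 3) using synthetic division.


Synthetic division with c = 3. Coefficients: -1, -5, 0, 1, 0
Bring down -1.
  -1 * 3 = -3; -3 - 5 = -8
  -8 * 3 = -24; -24 + 0 = -24
  -24 * 3 = -72; -72 + 1 = -71
  -71 * 3 = -213; -213 + 0 = -213
Quotient: -n^3 - 8n^2 - 24n - 71, Remainder: -213


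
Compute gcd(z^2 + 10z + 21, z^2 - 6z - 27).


Factor each:
  z^2 + 10z + 21 = (z + 3)(z + 7)
  z^2 - 6z - 27 = (z + 3)(z - 9)
Common monic factor: z + 3


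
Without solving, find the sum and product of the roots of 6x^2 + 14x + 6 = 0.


For ax^2+bx+c=0: sum = -b/a, product = c/a.
a=6, b=14, c=6
Sum = -(14)/6 = -7/3
Product = (6)/6 = 1


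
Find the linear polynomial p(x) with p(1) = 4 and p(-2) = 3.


p(x) = mx + b. Using p(1)=4, p(-2)=3:
m = (4 - 3)/(1 + 2) = 1/3 = 1/3
b = 4 - m*(1) = 4 - 1/3 = 11/3
p(x) = (1/3)x + (11/3)


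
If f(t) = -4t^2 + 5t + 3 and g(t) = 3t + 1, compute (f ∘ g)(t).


Substitute g(t) into f:
f(g(t)) = -4*(3t + 1)^2 + 5*(3t + 1) + 3
(3t + 1)^2 = 9t^2 + 6t + 1
Expand and combine: -36t^2 - 9t + 4


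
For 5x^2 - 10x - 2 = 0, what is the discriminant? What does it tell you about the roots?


D = b^2 - 4ac = (-10)^2 - 4(5)(-2) = 100 + 40 = 140
Since D > 0: two distinct irrational roots


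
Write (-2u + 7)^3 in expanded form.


Expand (-2u + 7)^3 by repeated multiplication:
  (-2u + 7)^2 = 4u^2 - 28u + 49
= -8u^3 + 84u^2 - 294u + 343


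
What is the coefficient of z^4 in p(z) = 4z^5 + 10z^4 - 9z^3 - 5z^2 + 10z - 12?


Read off the coefficient of z^4: 10


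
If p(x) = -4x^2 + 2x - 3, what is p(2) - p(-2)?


p(2) = -15
p(-2) = -23
p(2) - p(-2) = -15 + 23 = 8


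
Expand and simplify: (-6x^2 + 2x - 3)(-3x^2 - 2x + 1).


Distribute each term of the first polynomial:
  (-6x^2)(-3x^2 - 2x + 1) = 18x^4 + 12x^3 - 6x^2
  (2x)(-3x^2 - 2x + 1) = -6x^3 - 4x^2 + 2x
  (-3)(-3x^2 - 2x + 1) = 9x^2 + 6x - 3
Sum: 18x^4 + 6x^3 - x^2 + 8x - 3


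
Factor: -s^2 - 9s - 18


Roots satisfy r1 + r2 = -b/a = -9 and r1*r2 = c/a = 18.
So r1 = -6, r2 = -3.
-s^2 - 9s - 18 = -(s - r1)(s - r2) = -(s + 6)(s + 3)


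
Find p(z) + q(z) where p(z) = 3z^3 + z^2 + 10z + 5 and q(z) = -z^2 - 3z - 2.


Align terms by degree and add:
  3z^3 + z^2 + 10z + 5
  -z^2 - 3z - 2
= 3z^3 + 7z + 3


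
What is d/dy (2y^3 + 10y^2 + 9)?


Apply the power rule term by term:
  d/dy(2y^3) = 6y^2
  d/dy(10y^2) = 20y
  d/dy(9) = 0
p'(y) = 6y^2 + 20y


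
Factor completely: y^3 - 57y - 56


Try integer roots (divisors of -56). y=8: p(8)=0.
Divide out (y - 8): quotient is y^2 + 8y + 7.
Factor the quadratic: (y + 1)(y + 7)
Result: (y - 8)(y + 1)(y + 7)


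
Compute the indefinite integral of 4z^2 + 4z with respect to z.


Reverse power rule on each term:
  ∫ 4z^2 dz = (4/3)z^3
  ∫ 4z dz = 2z^2
F(z) = (4/3)z^3 + 2z^2 + C


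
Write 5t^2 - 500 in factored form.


Roots satisfy r1 + r2 = -b/a = 0 and r1*r2 = c/a = -100.
So r1 = -10, r2 = 10.
5t^2 - 500 = 5(t - r1)(t - r2) = 5(t + 10)(t - 10)


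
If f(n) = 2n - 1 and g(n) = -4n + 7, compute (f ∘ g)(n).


Substitute g(n) into f:
f(g(n)) = 2*(-4n + 7) + (-1)
Expand and combine: -8n + 13


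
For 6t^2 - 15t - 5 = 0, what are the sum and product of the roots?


For at^2+bt+c=0: sum = -b/a, product = c/a.
a=6, b=-15, c=-5
Sum = -(-15)/6 = 5/2
Product = (-5)/6 = -5/6


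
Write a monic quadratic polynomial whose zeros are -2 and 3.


p(z) = (z + 2)(z - 3)
Expand: z^2 - z - 6


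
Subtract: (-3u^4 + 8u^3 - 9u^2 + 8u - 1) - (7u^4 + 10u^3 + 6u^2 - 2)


Distribute the minus sign:
  (-3u^4 + 8u^3 - 9u^2 + 8u - 1)
- (7u^4 + 10u^3 + 6u^2 - 2)
Negate second polynomial: -7u^4 - 10u^3 - 6u^2 + 2
Add: -10u^4 - 2u^3 - 15u^2 + 8u + 1


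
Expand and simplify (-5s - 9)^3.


Expand (-5s - 9)^3 by repeated multiplication:
  (-5s - 9)^2 = 25s^2 + 90s + 81
= -125s^3 - 675s^2 - 1215s - 729


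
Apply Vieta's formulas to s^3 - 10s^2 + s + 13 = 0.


Monic cubic s^3+bs^2+cs+d=0: sum=-b, pairwise sum=c, product=-d.
b=-10, c=1, d=13
r1+r2+r3 = 10
r1r2+r1r3+r2r3 = 1
r1r2r3 = -13


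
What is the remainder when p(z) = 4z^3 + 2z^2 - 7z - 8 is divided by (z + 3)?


By the Remainder Theorem, the remainder equals p(-3):
  4*(-3)^3 = -108
  2*(-3)^2 = 18
  -7*(-3)^1 = 21
  constant: -8
Sum: -108 + 18 + 21 - 8 = -77


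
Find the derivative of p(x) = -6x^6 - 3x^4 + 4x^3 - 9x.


Apply the power rule term by term:
  d/dx(-6x^6) = -36x^5
  d/dx(-3x^4) = -12x^3
  d/dx(4x^3) = 12x^2
  d/dx(-9x) = -9
p'(x) = -36x^5 - 12x^3 + 12x^2 - 9


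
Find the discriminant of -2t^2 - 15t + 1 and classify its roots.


D = b^2 - 4ac = (-15)^2 - 4(-2)(1) = 225 + 8 = 233
Since D > 0: two distinct irrational roots


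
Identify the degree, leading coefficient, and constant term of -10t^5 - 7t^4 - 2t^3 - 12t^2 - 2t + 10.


Highest power of t is 5, with coefficient -10. Constant term is 10.
Degree = 5, leading coefficient = -10, constant term = 10


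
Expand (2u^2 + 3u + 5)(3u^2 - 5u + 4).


Distribute each term of the first polynomial:
  (2u^2)(3u^2 - 5u + 4) = 6u^4 - 10u^3 + 8u^2
  (3u)(3u^2 - 5u + 4) = 9u^3 - 15u^2 + 12u
  (5)(3u^2 - 5u + 4) = 15u^2 - 25u + 20
Sum: 6u^4 - u^3 + 8u^2 - 13u + 20


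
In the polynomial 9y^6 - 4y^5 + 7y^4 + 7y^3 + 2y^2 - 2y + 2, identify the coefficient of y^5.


Read off the coefficient of y^5: -4


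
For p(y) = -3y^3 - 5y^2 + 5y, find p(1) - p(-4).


p(1) = -3
p(-4) = 92
p(1) - p(-4) = -3 - 92 = -95


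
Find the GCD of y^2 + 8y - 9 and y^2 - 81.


Factor each:
  y^2 + 8y - 9 = (y + 9)(y - 1)
  y^2 - 81 = (y + 9)(y - 9)
Common monic factor: y + 9


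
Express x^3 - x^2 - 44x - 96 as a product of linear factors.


Try integer roots (divisors of -96). x=-4: p(-4)=0.
Divide out (x + 4): quotient is x^2 - 5x - 24.
Factor the quadratic: (x - 8)(x + 3)
Result: (x + 4)(x - 8)(x + 3)


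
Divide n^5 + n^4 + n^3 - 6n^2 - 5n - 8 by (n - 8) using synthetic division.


Synthetic division with c = 8. Coefficients: 1, 1, 1, -6, -5, -8
Bring down 1.
  1 * 8 = 8; 8 + 1 = 9
  9 * 8 = 72; 72 + 1 = 73
  73 * 8 = 584; 584 - 6 = 578
  578 * 8 = 4624; 4624 - 5 = 4619
  4619 * 8 = 36952; 36952 - 8 = 36944
Quotient: n^4 + 9n^3 + 73n^2 + 578n + 4619, Remainder: 36944


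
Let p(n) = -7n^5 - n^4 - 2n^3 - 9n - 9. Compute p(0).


Using direct substitution:
  -7 * (0)^5 = 0
  -1 * (0)^4 = 0
  -2 * (0)^3 = 0
  0 * (0)^2 = 0
  -9 * (0)^1 = 0
  constant: -9
Sum = 0 + 0 + 0 + 0 + 0 - 9 = -9


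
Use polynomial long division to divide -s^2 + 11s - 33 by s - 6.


(-s^2 + 11s - 33) / (s - 6)
Step 1: -s * (s - 6) = -s^2 + 6s; subtract.
Step 2: 5 * (s - 6) = 5s - 30; subtract.
Quotient: -s + 5, Remainder: -3


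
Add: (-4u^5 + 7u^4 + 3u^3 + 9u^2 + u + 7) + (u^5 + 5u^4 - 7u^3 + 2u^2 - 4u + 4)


Align terms by degree and add:
  -4u^5 + 7u^4 + 3u^3 + 9u^2 + u + 7
+ u^5 + 5u^4 - 7u^3 + 2u^2 - 4u + 4
= -3u^5 + 12u^4 - 4u^3 + 11u^2 - 3u + 11


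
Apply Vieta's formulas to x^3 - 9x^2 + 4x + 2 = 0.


Monic cubic x^3+bx^2+cx+d=0: sum=-b, pairwise sum=c, product=-d.
b=-9, c=4, d=2
r1+r2+r3 = 9
r1r2+r1r3+r2r3 = 4
r1r2r3 = -2


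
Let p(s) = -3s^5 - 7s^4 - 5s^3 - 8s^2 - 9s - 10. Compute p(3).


Using direct substitution:
  -3 * (3)^5 = -729
  -7 * (3)^4 = -567
  -5 * (3)^3 = -135
  -8 * (3)^2 = -72
  -9 * (3)^1 = -27
  constant: -10
Sum = -729 - 567 - 135 - 72 - 27 - 10 = -1540


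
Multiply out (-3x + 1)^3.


Expand (-3x + 1)^3 by repeated multiplication:
  (-3x + 1)^2 = 9x^2 - 6x + 1
= -27x^3 + 27x^2 - 9x + 1


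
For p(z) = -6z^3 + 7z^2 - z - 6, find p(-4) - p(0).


p(-4) = 494
p(0) = -6
p(-4) - p(0) = 494 + 6 = 500


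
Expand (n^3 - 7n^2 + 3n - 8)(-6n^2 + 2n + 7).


Distribute each term of the first polynomial:
  (n^3)(-6n^2 + 2n + 7) = -6n^5 + 2n^4 + 7n^3
  (-7n^2)(-6n^2 + 2n + 7) = 42n^4 - 14n^3 - 49n^2
  (3n)(-6n^2 + 2n + 7) = -18n^3 + 6n^2 + 21n
  (-8)(-6n^2 + 2n + 7) = 48n^2 - 16n - 56
Sum: -6n^5 + 44n^4 - 25n^3 + 5n^2 + 5n - 56


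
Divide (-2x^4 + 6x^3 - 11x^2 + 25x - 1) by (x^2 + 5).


(-2x^4 + 6x^3 - 11x^2 + 25x - 1) / (x^2 + 5)
Step 1: -2x^2 * (x^2 + 5) = -2x^4 - 10x^2; subtract.
Step 2: 6x * (x^2 + 5) = 6x^3 + 30x; subtract.
Step 3: -1 * (x^2 + 5) = -x^2 - 5; subtract.
Quotient: -2x^2 + 6x - 1, Remainder: -5x + 4


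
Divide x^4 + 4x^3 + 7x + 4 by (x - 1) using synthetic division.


Synthetic division with c = 1. Coefficients: 1, 4, 0, 7, 4
Bring down 1.
  1 * 1 = 1; 1 + 4 = 5
  5 * 1 = 5; 5 + 0 = 5
  5 * 1 = 5; 5 + 7 = 12
  12 * 1 = 12; 12 + 4 = 16
Quotient: x^3 + 5x^2 + 5x + 12, Remainder: 16


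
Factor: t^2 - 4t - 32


Roots satisfy r1 + r2 = -b/a = 4 and r1*r2 = c/a = -32.
So r1 = -4, r2 = 8.
t^2 - 4t - 32 = (t - r1)(t - r2) = (t + 4)(t - 8)


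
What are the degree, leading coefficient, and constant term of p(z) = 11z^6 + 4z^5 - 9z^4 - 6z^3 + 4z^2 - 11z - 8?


Highest power of z is 6, with coefficient 11. Constant term is -8.
Degree = 6, leading coefficient = 11, constant term = -8


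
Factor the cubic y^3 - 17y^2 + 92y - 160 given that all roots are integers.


Try integer roots (divisors of -160). y=4: p(4)=0.
Divide out (y - 4): quotient is y^2 - 13y + 40.
Factor the quadratic: (y - 8)(y - 5)
Result: (y - 4)(y - 8)(y - 5)


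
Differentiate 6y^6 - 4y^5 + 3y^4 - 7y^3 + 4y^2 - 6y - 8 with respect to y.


Apply the power rule term by term:
  d/dy(6y^6) = 36y^5
  d/dy(-4y^5) = -20y^4
  d/dy(3y^4) = 12y^3
  d/dy(-7y^3) = -21y^2
  d/dy(4y^2) = 8y
  d/dy(-6y) = -6
  d/dy(-8) = 0
p'(y) = 36y^5 - 20y^4 + 12y^3 - 21y^2 + 8y - 6


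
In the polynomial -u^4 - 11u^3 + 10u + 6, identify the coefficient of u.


Read off the coefficient of u: 10


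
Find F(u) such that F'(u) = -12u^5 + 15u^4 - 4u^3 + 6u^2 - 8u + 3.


Reverse power rule on each term:
  ∫ -12u^5 du = -2u^6
  ∫ 15u^4 du = 3u^5
  ∫ -4u^3 du = -u^4
  ∫ 6u^2 du = 2u^3
  ∫ -8u du = -4u^2
  ∫ 3 du = 3u
F(u) = -2u^6 + 3u^5 - u^4 + 2u^3 - 4u^2 + 3u + C


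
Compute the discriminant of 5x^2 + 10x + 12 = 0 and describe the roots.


D = b^2 - 4ac = (10)^2 - 4(5)(12) = 100 - 240 = -140
Since D < 0: two complex conjugate roots (no real roots)


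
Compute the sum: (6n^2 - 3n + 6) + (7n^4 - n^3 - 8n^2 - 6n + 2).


Align terms by degree and add:
  6n^2 - 3n + 6
+ 7n^4 - n^3 - 8n^2 - 6n + 2
= 7n^4 - n^3 - 2n^2 - 9n + 8


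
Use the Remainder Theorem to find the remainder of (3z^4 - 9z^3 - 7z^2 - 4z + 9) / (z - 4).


By the Remainder Theorem, the remainder equals p(4):
  3*(4)^4 = 768
  -9*(4)^3 = -576
  -7*(4)^2 = -112
  -4*(4)^1 = -16
  constant: 9
Sum: 768 - 576 - 112 - 16 + 9 = 73


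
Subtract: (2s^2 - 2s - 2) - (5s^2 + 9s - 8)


Distribute the minus sign:
  (2s^2 - 2s - 2)
- (5s^2 + 9s - 8)
Negate second polynomial: -5s^2 - 9s + 8
Add: -3s^2 - 11s + 6


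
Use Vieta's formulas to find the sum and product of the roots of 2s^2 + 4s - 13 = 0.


For as^2+bs+c=0: sum = -b/a, product = c/a.
a=2, b=4, c=-13
Sum = -(4)/2 = -2
Product = (-13)/2 = -13/2


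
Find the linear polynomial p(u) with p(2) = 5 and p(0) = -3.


p(u) = mu + b. Using p(2)=5, p(0)=-3:
m = (5 + 3)/(2) = 8/2 = 4
b = 5 - m*(2) = 5 - 8 = -3
p(u) = 4u - 3


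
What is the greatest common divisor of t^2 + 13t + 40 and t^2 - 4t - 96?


Factor each:
  t^2 + 13t + 40 = (t + 8)(t + 5)
  t^2 - 4t - 96 = (t + 8)(t - 12)
Common monic factor: t + 8


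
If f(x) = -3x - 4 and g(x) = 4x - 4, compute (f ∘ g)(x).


Substitute g(x) into f:
f(g(x)) = -3*(4x - 4) + (-4)
Expand and combine: -12x + 8


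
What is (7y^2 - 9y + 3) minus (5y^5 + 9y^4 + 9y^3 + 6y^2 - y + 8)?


Distribute the minus sign:
  (7y^2 - 9y + 3)
- (5y^5 + 9y^4 + 9y^3 + 6y^2 - y + 8)
Negate second polynomial: -5y^5 - 9y^4 - 9y^3 - 6y^2 + y - 8
Add: -5y^5 - 9y^4 - 9y^3 + y^2 - 8y - 5


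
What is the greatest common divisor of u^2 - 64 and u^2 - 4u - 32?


Factor each:
  u^2 - 64 = (u - 8)(u + 8)
  u^2 - 4u - 32 = (u - 8)(u + 4)
Common monic factor: u - 8


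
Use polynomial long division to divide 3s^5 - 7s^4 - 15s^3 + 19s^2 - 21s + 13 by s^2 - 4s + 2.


(3s^5 - 7s^4 - 15s^3 + 19s^2 - 21s + 13) / (s^2 - 4s + 2)
Step 1: 3s^3 * (s^2 - 4s + 2) = 3s^5 - 12s^4 + 6s^3; subtract.
Step 2: 5s^2 * (s^2 - 4s + 2) = 5s^4 - 20s^3 + 10s^2; subtract.
Step 3: -s * (s^2 - 4s + 2) = -s^3 + 4s^2 - 2s; subtract.
Step 4: 5 * (s^2 - 4s + 2) = 5s^2 - 20s + 10; subtract.
Quotient: 3s^3 + 5s^2 - s + 5, Remainder: s + 3


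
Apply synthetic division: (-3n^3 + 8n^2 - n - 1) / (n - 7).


Synthetic division with c = 7. Coefficients: -3, 8, -1, -1
Bring down -3.
  -3 * 7 = -21; -21 + 8 = -13
  -13 * 7 = -91; -91 - 1 = -92
  -92 * 7 = -644; -644 - 1 = -645
Quotient: -3n^2 - 13n - 92, Remainder: -645


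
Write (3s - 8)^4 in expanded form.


Expand (3s - 8)^4 by repeated multiplication:
  (3s - 8)^2 = 9s^2 - 48s + 64
  (3s - 8)^3 = 27s^3 - 216s^2 + 576s - 512
= 81s^4 - 864s^3 + 3456s^2 - 6144s + 4096


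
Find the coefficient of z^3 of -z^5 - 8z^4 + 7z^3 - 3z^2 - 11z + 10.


Read off the coefficient of z^3: 7


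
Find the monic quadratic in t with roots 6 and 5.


p(t) = (t - 6)(t - 5)
Expand: t^2 - 11t + 30


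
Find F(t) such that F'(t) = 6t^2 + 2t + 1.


Reverse power rule on each term:
  ∫ 6t^2 dt = 2t^3
  ∫ 2t dt = t^2
  ∫ 1 dt = t
F(t) = 2t^3 + t^2 + t + C


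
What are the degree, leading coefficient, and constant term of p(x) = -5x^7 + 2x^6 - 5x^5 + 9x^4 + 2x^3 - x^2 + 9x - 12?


Highest power of x is 7, with coefficient -5. Constant term is -12.
Degree = 7, leading coefficient = -5, constant term = -12


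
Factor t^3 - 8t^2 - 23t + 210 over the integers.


Try integer roots (divisors of 210). t=6: p(6)=0.
Divide out (t - 6): quotient is t^2 - 2t - 35.
Factor the quadratic: (t - 7)(t + 5)
Result: (t - 6)(t - 7)(t + 5)


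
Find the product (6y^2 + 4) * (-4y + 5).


Distribute each term of the first polynomial:
  (6y^2)(-4y + 5) = -24y^3 + 30y^2
  (4)(-4y + 5) = -16y + 20
Sum: -24y^3 + 30y^2 - 16y + 20


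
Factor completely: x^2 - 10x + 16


Roots satisfy r1 + r2 = -b/a = 10 and r1*r2 = c/a = 16.
So r1 = 2, r2 = 8.
x^2 - 10x + 16 = (x - r1)(x - r2) = (x - 2)(x - 8)


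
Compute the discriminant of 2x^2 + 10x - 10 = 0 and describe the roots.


D = b^2 - 4ac = (10)^2 - 4(2)(-10) = 100 + 80 = 180
Since D > 0: two distinct irrational roots


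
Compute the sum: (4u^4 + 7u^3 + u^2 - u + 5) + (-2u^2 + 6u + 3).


Align terms by degree and add:
  4u^4 + 7u^3 + u^2 - u + 5
  -2u^2 + 6u + 3
= 4u^4 + 7u^3 - u^2 + 5u + 8


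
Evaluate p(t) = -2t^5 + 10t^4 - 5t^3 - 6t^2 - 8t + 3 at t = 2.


Using direct substitution:
  -2 * (2)^5 = -64
  10 * (2)^4 = 160
  -5 * (2)^3 = -40
  -6 * (2)^2 = -24
  -8 * (2)^1 = -16
  constant: 3
Sum = -64 + 160 - 40 - 24 - 16 + 3 = 19


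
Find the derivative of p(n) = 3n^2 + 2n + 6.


Apply the power rule term by term:
  d/dn(3n^2) = 6n
  d/dn(2n) = 2
  d/dn(6) = 0
p'(n) = 6n + 2


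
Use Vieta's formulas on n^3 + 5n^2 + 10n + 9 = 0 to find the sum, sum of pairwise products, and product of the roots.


Monic cubic n^3+bn^2+cn+d=0: sum=-b, pairwise sum=c, product=-d.
b=5, c=10, d=9
r1+r2+r3 = -5
r1r2+r1r3+r2r3 = 10
r1r2r3 = -9


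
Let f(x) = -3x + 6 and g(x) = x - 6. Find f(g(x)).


Substitute g(x) into f:
f(g(x)) = -3*(x - 6) + 6
Expand and combine: -3x + 24


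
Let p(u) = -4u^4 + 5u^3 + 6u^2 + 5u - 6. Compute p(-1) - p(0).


p(-1) = -14
p(0) = -6
p(-1) - p(0) = -14 + 6 = -8


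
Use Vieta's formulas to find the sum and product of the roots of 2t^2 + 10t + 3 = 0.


For at^2+bt+c=0: sum = -b/a, product = c/a.
a=2, b=10, c=3
Sum = -(10)/2 = -5
Product = (3)/2 = 3/2


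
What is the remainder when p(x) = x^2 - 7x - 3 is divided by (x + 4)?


By the Remainder Theorem, the remainder equals p(-4):
  1*(-4)^2 = 16
  -7*(-4)^1 = 28
  constant: -3
Sum: 16 + 28 - 3 = 41


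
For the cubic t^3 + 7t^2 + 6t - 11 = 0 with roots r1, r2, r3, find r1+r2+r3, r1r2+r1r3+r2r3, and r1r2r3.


Monic cubic t^3+bt^2+ct+d=0: sum=-b, pairwise sum=c, product=-d.
b=7, c=6, d=-11
r1+r2+r3 = -7
r1r2+r1r3+r2r3 = 6
r1r2r3 = 11


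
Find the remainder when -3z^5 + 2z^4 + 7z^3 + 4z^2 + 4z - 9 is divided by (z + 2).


By the Remainder Theorem, the remainder equals p(-2):
  -3*(-2)^5 = 96
  2*(-2)^4 = 32
  7*(-2)^3 = -56
  4*(-2)^2 = 16
  4*(-2)^1 = -8
  constant: -9
Sum: 96 + 32 - 56 + 16 - 8 - 9 = 71


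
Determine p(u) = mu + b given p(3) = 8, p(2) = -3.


p(u) = mu + b. Using p(3)=8, p(2)=-3:
m = (8 + 3)/(3 - 2) = 11/1 = 11
b = 8 - m*(3) = 8 - 33 = -25
p(u) = 11u - 25


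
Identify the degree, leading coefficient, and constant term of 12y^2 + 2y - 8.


Highest power of y is 2, with coefficient 12. Constant term is -8.
Degree = 2, leading coefficient = 12, constant term = -8


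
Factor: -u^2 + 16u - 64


Roots satisfy r1 + r2 = -b/a = 16 and r1*r2 = c/a = 64.
So r1 = 8, r2 = 8.
-u^2 + 16u - 64 = -(u - r1)(u - r2) = -(u - 8)(u - 8)


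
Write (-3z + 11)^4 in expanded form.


Expand (-3z + 11)^4 by repeated multiplication:
  (-3z + 11)^2 = 9z^2 - 66z + 121
  (-3z + 11)^3 = -27z^3 + 297z^2 - 1089z + 1331
= 81z^4 - 1188z^3 + 6534z^2 - 15972z + 14641


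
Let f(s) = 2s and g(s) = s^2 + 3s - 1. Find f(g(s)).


Substitute g(s) into f:
f(g(s)) = 2*(s^2 + 3s - 1)
Expand and combine: 2s^2 + 6s - 2


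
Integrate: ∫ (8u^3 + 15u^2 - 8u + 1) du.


Reverse power rule on each term:
  ∫ 8u^3 du = 2u^4
  ∫ 15u^2 du = 5u^3
  ∫ -8u du = -4u^2
  ∫ 1 du = u
F(u) = 2u^4 + 5u^3 - 4u^2 + u + C


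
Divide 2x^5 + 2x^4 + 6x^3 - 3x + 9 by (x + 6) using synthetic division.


Synthetic division with c = -6. Coefficients: 2, 2, 6, 0, -3, 9
Bring down 2.
  2 * -6 = -12; -12 + 2 = -10
  -10 * -6 = 60; 60 + 6 = 66
  66 * -6 = -396; -396 + 0 = -396
  -396 * -6 = 2376; 2376 - 3 = 2373
  2373 * -6 = -14238; -14238 + 9 = -14229
Quotient: 2x^4 - 10x^3 + 66x^2 - 396x + 2373, Remainder: -14229


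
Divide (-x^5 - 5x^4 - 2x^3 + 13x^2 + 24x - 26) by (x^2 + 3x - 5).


(-x^5 - 5x^4 - 2x^3 + 13x^2 + 24x - 26) / (x^2 + 3x - 5)
Step 1: -x^3 * (x^2 + 3x - 5) = -x^5 - 3x^4 + 5x^3; subtract.
Step 2: -2x^2 * (x^2 + 3x - 5) = -2x^4 - 6x^3 + 10x^2; subtract.
Step 3: -x * (x^2 + 3x - 5) = -x^3 - 3x^2 + 5x; subtract.
Step 4: 6 * (x^2 + 3x - 5) = 6x^2 + 18x - 30; subtract.
Quotient: -x^3 - 2x^2 - x + 6, Remainder: x + 4


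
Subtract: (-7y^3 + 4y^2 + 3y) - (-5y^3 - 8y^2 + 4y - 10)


Distribute the minus sign:
  (-7y^3 + 4y^2 + 3y)
- (-5y^3 - 8y^2 + 4y - 10)
Negate second polynomial: 5y^3 + 8y^2 - 4y + 10
Add: -2y^3 + 12y^2 - y + 10


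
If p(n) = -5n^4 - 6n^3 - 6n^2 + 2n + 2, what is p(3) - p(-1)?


p(3) = -613
p(-1) = -5
p(3) - p(-1) = -613 + 5 = -608


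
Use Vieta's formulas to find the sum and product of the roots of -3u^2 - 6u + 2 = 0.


For au^2+bu+c=0: sum = -b/a, product = c/a.
a=-3, b=-6, c=2
Sum = -(-6)/-3 = -2
Product = (2)/-3 = -2/3


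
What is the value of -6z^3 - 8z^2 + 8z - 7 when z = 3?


Using direct substitution:
  -6 * (3)^3 = -162
  -8 * (3)^2 = -72
  8 * (3)^1 = 24
  constant: -7
Sum = -162 - 72 + 24 - 7 = -217


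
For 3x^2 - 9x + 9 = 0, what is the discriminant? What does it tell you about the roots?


D = b^2 - 4ac = (-9)^2 - 4(3)(9) = 81 - 108 = -27
Since D < 0: two complex conjugate roots (no real roots)


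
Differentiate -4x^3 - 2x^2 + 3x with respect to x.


Apply the power rule term by term:
  d/dx(-4x^3) = -12x^2
  d/dx(-2x^2) = -4x
  d/dx(3x) = 3
p'(x) = -12x^2 - 4x + 3


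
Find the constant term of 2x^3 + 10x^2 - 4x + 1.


Read off the constant term: 1


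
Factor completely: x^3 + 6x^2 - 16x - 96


Try integer roots (divisors of -96). x=-4: p(-4)=0.
Divide out (x + 4): quotient is x^2 + 2x - 24.
Factor the quadratic: (x + 6)(x - 4)
Result: (x + 4)(x + 6)(x - 4)


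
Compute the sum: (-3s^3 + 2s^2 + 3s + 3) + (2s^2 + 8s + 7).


Align terms by degree and add:
  -3s^3 + 2s^2 + 3s + 3
+ 2s^2 + 8s + 7
= -3s^3 + 4s^2 + 11s + 10


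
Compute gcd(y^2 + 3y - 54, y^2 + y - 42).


Factor each:
  y^2 + 3y - 54 = (y - 6)(y + 9)
  y^2 + y - 42 = (y - 6)(y + 7)
Common monic factor: y - 6


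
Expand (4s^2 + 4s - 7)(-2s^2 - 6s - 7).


Distribute each term of the first polynomial:
  (4s^2)(-2s^2 - 6s - 7) = -8s^4 - 24s^3 - 28s^2
  (4s)(-2s^2 - 6s - 7) = -8s^3 - 24s^2 - 28s
  (-7)(-2s^2 - 6s - 7) = 14s^2 + 42s + 49
Sum: -8s^4 - 32s^3 - 38s^2 + 14s + 49


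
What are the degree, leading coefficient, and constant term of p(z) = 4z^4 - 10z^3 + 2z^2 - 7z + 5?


Highest power of z is 4, with coefficient 4. Constant term is 5.
Degree = 4, leading coefficient = 4, constant term = 5


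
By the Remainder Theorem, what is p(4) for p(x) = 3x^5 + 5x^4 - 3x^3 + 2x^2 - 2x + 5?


By the Remainder Theorem, the remainder equals p(4):
  3*(4)^5 = 3072
  5*(4)^4 = 1280
  -3*(4)^3 = -192
  2*(4)^2 = 32
  -2*(4)^1 = -8
  constant: 5
Sum: 3072 + 1280 - 192 + 32 - 8 + 5 = 4189


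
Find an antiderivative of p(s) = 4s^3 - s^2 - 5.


Reverse power rule on each term:
  ∫ 4s^3 ds = s^4
  ∫ -s^2 ds = -(1/3)s^3
  ∫ -5 ds = -5s
F(s) = s^4 - (1/3)s^3 - 5s + C


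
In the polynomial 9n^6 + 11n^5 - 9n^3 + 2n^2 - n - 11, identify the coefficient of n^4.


Read off the coefficient of n^4: 0


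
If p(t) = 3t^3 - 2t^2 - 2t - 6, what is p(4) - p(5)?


p(4) = 146
p(5) = 309
p(4) - p(5) = 146 - 309 = -163


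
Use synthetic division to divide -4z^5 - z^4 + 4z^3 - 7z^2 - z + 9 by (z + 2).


Synthetic division with c = -2. Coefficients: -4, -1, 4, -7, -1, 9
Bring down -4.
  -4 * -2 = 8; 8 - 1 = 7
  7 * -2 = -14; -14 + 4 = -10
  -10 * -2 = 20; 20 - 7 = 13
  13 * -2 = -26; -26 - 1 = -27
  -27 * -2 = 54; 54 + 9 = 63
Quotient: -4z^4 + 7z^3 - 10z^2 + 13z - 27, Remainder: 63


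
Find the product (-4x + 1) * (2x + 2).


Distribute each term of the first polynomial:
  (-4x)(2x + 2) = -8x^2 - 8x
  (1)(2x + 2) = 2x + 2
Sum: -8x^2 - 6x + 2


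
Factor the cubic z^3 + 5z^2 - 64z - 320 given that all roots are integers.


Try integer roots (divisors of -320). z=8: p(8)=0.
Divide out (z - 8): quotient is z^2 + 13z + 40.
Factor the quadratic: (z + 5)(z + 8)
Result: (z - 8)(z + 5)(z + 8)


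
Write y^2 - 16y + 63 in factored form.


Roots satisfy r1 + r2 = -b/a = 16 and r1*r2 = c/a = 63.
So r1 = 7, r2 = 9.
y^2 - 16y + 63 = (y - r1)(y - r2) = (y - 7)(y - 9)


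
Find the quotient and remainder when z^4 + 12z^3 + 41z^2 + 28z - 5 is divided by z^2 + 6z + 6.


(z^4 + 12z^3 + 41z^2 + 28z - 5) / (z^2 + 6z + 6)
Step 1: z^2 * (z^2 + 6z + 6) = z^4 + 6z^3 + 6z^2; subtract.
Step 2: 6z * (z^2 + 6z + 6) = 6z^3 + 36z^2 + 36z; subtract.
Step 3: -1 * (z^2 + 6z + 6) = -z^2 - 6z - 6; subtract.
Quotient: z^2 + 6z - 1, Remainder: -2z + 1


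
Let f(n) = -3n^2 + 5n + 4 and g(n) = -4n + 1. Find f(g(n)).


Substitute g(n) into f:
f(g(n)) = -3*(-4n + 1)^2 + 5*(-4n + 1) + 4
(-4n + 1)^2 = 16n^2 - 8n + 1
Expand and combine: -48n^2 + 4n + 6


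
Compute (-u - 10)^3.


Expand (-u - 10)^3 by repeated multiplication:
  (-u - 10)^2 = u^2 + 20u + 100
= -u^3 - 30u^2 - 300u - 1000


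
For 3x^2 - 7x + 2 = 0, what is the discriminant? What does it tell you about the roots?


D = b^2 - 4ac = (-7)^2 - 4(3)(2) = 49 - 24 = 25
Since D > 0: two distinct rational roots


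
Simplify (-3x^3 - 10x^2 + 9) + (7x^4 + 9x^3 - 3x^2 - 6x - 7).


Align terms by degree and add:
  -3x^3 - 10x^2 + 9
+ 7x^4 + 9x^3 - 3x^2 - 6x - 7
= 7x^4 + 6x^3 - 13x^2 - 6x + 2


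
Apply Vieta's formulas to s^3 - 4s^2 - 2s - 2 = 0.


Monic cubic s^3+bs^2+cs+d=0: sum=-b, pairwise sum=c, product=-d.
b=-4, c=-2, d=-2
r1+r2+r3 = 4
r1r2+r1r3+r2r3 = -2
r1r2r3 = 2


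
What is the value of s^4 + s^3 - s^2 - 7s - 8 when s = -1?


Using direct substitution:
  1 * (-1)^4 = 1
  1 * (-1)^3 = -1
  -1 * (-1)^2 = -1
  -7 * (-1)^1 = 7
  constant: -8
Sum = 1 - 1 - 1 + 7 - 8 = -2


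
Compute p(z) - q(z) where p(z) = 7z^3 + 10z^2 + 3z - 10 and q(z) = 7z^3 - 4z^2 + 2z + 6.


Distribute the minus sign:
  (7z^3 + 10z^2 + 3z - 10)
- (7z^3 - 4z^2 + 2z + 6)
Negate second polynomial: -7z^3 + 4z^2 - 2z - 6
Add: 14z^2 + z - 16


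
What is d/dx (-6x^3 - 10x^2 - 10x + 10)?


Apply the power rule term by term:
  d/dx(-6x^3) = -18x^2
  d/dx(-10x^2) = -20x
  d/dx(-10x) = -10
  d/dx(10) = 0
p'(x) = -18x^2 - 20x - 10


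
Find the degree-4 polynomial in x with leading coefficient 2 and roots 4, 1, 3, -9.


p(x) = 2(x - 4)(x - 1)(x - 3)(x + 9)
Expand: 2x^4 + 2x^3 - 106x^2 + 318x - 216


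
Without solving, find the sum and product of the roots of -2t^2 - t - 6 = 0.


For at^2+bt+c=0: sum = -b/a, product = c/a.
a=-2, b=-1, c=-6
Sum = -(-1)/-2 = -1/2
Product = (-6)/-2 = 3


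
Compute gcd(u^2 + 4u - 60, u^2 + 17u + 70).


Factor each:
  u^2 + 4u - 60 = (u + 10)(u - 6)
  u^2 + 17u + 70 = (u + 10)(u + 7)
Common monic factor: u + 10


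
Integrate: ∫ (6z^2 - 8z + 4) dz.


Reverse power rule on each term:
  ∫ 6z^2 dz = 2z^3
  ∫ -8z dz = -4z^2
  ∫ 4 dz = 4z
F(z) = 2z^3 - 4z^2 + 4z + C


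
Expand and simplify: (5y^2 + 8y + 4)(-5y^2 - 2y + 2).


Distribute each term of the first polynomial:
  (5y^2)(-5y^2 - 2y + 2) = -25y^4 - 10y^3 + 10y^2
  (8y)(-5y^2 - 2y + 2) = -40y^3 - 16y^2 + 16y
  (4)(-5y^2 - 2y + 2) = -20y^2 - 8y + 8
Sum: -25y^4 - 50y^3 - 26y^2 + 8y + 8


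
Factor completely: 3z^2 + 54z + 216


Roots satisfy r1 + r2 = -b/a = -18 and r1*r2 = c/a = 72.
So r1 = -12, r2 = -6.
3z^2 + 54z + 216 = 3(z - r1)(z - r2) = 3(z + 12)(z + 6)


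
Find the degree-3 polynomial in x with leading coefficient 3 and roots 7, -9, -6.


p(x) = 3(x - 7)(x + 9)(x + 6)
Expand: 3x^3 + 24x^2 - 153x - 1134


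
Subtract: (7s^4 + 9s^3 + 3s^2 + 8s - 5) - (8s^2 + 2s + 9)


Distribute the minus sign:
  (7s^4 + 9s^3 + 3s^2 + 8s - 5)
- (8s^2 + 2s + 9)
Negate second polynomial: -8s^2 - 2s - 9
Add: 7s^4 + 9s^3 - 5s^2 + 6s - 14


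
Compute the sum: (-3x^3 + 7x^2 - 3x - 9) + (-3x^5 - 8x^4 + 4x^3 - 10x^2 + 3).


Align terms by degree and add:
  -3x^3 + 7x^2 - 3x - 9
  -3x^5 - 8x^4 + 4x^3 - 10x^2 + 3
= -3x^5 - 8x^4 + x^3 - 3x^2 - 3x - 6


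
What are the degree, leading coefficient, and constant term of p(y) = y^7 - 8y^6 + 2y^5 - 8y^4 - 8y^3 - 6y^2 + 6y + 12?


Highest power of y is 7, with coefficient 1. Constant term is 12.
Degree = 7, leading coefficient = 1, constant term = 12


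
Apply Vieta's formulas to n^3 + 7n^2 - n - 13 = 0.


Monic cubic n^3+bn^2+cn+d=0: sum=-b, pairwise sum=c, product=-d.
b=7, c=-1, d=-13
r1+r2+r3 = -7
r1r2+r1r3+r2r3 = -1
r1r2r3 = 13


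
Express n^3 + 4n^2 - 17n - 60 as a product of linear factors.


Try integer roots (divisors of -60). n=4: p(4)=0.
Divide out (n - 4): quotient is n^2 + 8n + 15.
Factor the quadratic: (n + 5)(n + 3)
Result: (n - 4)(n + 5)(n + 3)


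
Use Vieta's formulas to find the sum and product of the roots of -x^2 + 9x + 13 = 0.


For ax^2+bx+c=0: sum = -b/a, product = c/a.
a=-1, b=9, c=13
Sum = -(9)/-1 = 9
Product = (13)/-1 = -13


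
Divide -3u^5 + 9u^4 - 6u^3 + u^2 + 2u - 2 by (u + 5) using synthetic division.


Synthetic division with c = -5. Coefficients: -3, 9, -6, 1, 2, -2
Bring down -3.
  -3 * -5 = 15; 15 + 9 = 24
  24 * -5 = -120; -120 - 6 = -126
  -126 * -5 = 630; 630 + 1 = 631
  631 * -5 = -3155; -3155 + 2 = -3153
  -3153 * -5 = 15765; 15765 - 2 = 15763
Quotient: -3u^4 + 24u^3 - 126u^2 + 631u - 3153, Remainder: 15763


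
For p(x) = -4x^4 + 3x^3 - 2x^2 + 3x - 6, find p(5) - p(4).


p(5) = -2166
p(4) = -858
p(5) - p(4) = -2166 + 858 = -1308


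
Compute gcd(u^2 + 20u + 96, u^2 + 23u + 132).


Factor each:
  u^2 + 20u + 96 = (u + 12)(u + 8)
  u^2 + 23u + 132 = (u + 12)(u + 11)
Common monic factor: u + 12


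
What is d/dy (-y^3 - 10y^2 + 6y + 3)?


Apply the power rule term by term:
  d/dy(-y^3) = -3y^2
  d/dy(-10y^2) = -20y
  d/dy(6y) = 6
  d/dy(3) = 0
p'(y) = -3y^2 - 20y + 6


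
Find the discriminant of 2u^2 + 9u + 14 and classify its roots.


D = b^2 - 4ac = (9)^2 - 4(2)(14) = 81 - 112 = -31
Since D < 0: two complex conjugate roots (no real roots)


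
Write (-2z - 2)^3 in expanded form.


Expand (-2z - 2)^3 by repeated multiplication:
  (-2z - 2)^2 = 4z^2 + 8z + 4
= -8z^3 - 24z^2 - 24z - 8


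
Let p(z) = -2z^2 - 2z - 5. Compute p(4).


Using direct substitution:
  -2 * (4)^2 = -32
  -2 * (4)^1 = -8
  constant: -5
Sum = -32 - 8 - 5 = -45


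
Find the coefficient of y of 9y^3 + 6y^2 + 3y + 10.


Read off the coefficient of y: 3


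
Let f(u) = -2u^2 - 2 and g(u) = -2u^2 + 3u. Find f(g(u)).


Substitute g(u) into f:
f(g(u)) = -2*(-2u^2 + 3u)^2 + (-2)
(-2u^2 + 3u)^2 = 4u^4 - 12u^3 + 9u^2
Expand and combine: -8u^4 + 24u^3 - 18u^2 - 2


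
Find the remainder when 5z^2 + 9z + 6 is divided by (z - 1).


By the Remainder Theorem, the remainder equals p(1):
  5*(1)^2 = 5
  9*(1)^1 = 9
  constant: 6
Sum: 5 + 9 + 6 = 20


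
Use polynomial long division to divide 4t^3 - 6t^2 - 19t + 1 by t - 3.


(4t^3 - 6t^2 - 19t + 1) / (t - 3)
Step 1: 4t^2 * (t - 3) = 4t^3 - 12t^2; subtract.
Step 2: 6t * (t - 3) = 6t^2 - 18t; subtract.
Step 3: -1 * (t - 3) = -t + 3; subtract.
Quotient: 4t^2 + 6t - 1, Remainder: -2


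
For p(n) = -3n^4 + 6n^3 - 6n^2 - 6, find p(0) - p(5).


p(0) = -6
p(5) = -1281
p(0) - p(5) = -6 + 1281 = 1275


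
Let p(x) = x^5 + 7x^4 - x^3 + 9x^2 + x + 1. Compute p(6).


Using direct substitution:
  1 * (6)^5 = 7776
  7 * (6)^4 = 9072
  -1 * (6)^3 = -216
  9 * (6)^2 = 324
  1 * (6)^1 = 6
  constant: 1
Sum = 7776 + 9072 - 216 + 324 + 6 + 1 = 16963


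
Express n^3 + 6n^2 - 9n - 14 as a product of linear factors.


Try integer roots (divisors of -14). n=-1: p(-1)=0.
Divide out (n + 1): quotient is n^2 + 5n - 14.
Factor the quadratic: (n + 7)(n - 2)
Result: (n + 1)(n + 7)(n - 2)


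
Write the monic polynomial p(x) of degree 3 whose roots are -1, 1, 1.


p(x) = (x + 1)(x - 1)(x - 1)
Expand: x^3 - x^2 - x + 1


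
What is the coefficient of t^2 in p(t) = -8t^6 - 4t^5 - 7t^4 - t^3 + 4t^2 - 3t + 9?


Read off the coefficient of t^2: 4


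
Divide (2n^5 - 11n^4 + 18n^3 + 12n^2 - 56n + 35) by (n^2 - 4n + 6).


(2n^5 - 11n^4 + 18n^3 + 12n^2 - 56n + 35) / (n^2 - 4n + 6)
Step 1: 2n^3 * (n^2 - 4n + 6) = 2n^5 - 8n^4 + 12n^3; subtract.
Step 2: -3n^2 * (n^2 - 4n + 6) = -3n^4 + 12n^3 - 18n^2; subtract.
Step 3: -6n * (n^2 - 4n + 6) = -6n^3 + 24n^2 - 36n; subtract.
Step 4: 6 * (n^2 - 4n + 6) = 6n^2 - 24n + 36; subtract.
Quotient: 2n^3 - 3n^2 - 6n + 6, Remainder: 4n - 1


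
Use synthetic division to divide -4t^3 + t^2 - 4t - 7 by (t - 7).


Synthetic division with c = 7. Coefficients: -4, 1, -4, -7
Bring down -4.
  -4 * 7 = -28; -28 + 1 = -27
  -27 * 7 = -189; -189 - 4 = -193
  -193 * 7 = -1351; -1351 - 7 = -1358
Quotient: -4t^2 - 27t - 193, Remainder: -1358


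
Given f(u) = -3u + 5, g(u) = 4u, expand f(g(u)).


Substitute g(u) into f:
f(g(u)) = -3*(4u) + 5
Expand and combine: -12u + 5


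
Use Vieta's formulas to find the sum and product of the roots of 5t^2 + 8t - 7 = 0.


For at^2+bt+c=0: sum = -b/a, product = c/a.
a=5, b=8, c=-7
Sum = -(8)/5 = -8/5
Product = (-7)/5 = -7/5


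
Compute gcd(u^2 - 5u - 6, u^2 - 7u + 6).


Factor each:
  u^2 - 5u - 6 = (u - 6)(u + 1)
  u^2 - 7u + 6 = (u - 6)(u - 1)
Common monic factor: u - 6


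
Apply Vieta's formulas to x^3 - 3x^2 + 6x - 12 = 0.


Monic cubic x^3+bx^2+cx+d=0: sum=-b, pairwise sum=c, product=-d.
b=-3, c=6, d=-12
r1+r2+r3 = 3
r1r2+r1r3+r2r3 = 6
r1r2r3 = 12


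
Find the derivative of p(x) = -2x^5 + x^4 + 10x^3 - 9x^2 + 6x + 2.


Apply the power rule term by term:
  d/dx(-2x^5) = -10x^4
  d/dx(x^4) = 4x^3
  d/dx(10x^3) = 30x^2
  d/dx(-9x^2) = -18x
  d/dx(6x) = 6
  d/dx(2) = 0
p'(x) = -10x^4 + 4x^3 + 30x^2 - 18x + 6


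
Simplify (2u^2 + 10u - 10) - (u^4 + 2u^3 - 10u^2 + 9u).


Distribute the minus sign:
  (2u^2 + 10u - 10)
- (u^4 + 2u^3 - 10u^2 + 9u)
Negate second polynomial: -u^4 - 2u^3 + 10u^2 - 9u
Add: -u^4 - 2u^3 + 12u^2 + u - 10


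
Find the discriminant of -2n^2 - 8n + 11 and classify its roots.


D = b^2 - 4ac = (-8)^2 - 4(-2)(11) = 64 + 88 = 152
Since D > 0: two distinct irrational roots


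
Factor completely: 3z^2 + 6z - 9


Roots satisfy r1 + r2 = -b/a = -2 and r1*r2 = c/a = -3.
So r1 = 1, r2 = -3.
3z^2 + 6z - 9 = 3(z - r1)(z - r2) = 3(z - 1)(z + 3)


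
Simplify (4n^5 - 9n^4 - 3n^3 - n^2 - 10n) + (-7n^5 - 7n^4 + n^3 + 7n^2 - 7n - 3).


Align terms by degree and add:
  4n^5 - 9n^4 - 3n^3 - n^2 - 10n
  -7n^5 - 7n^4 + n^3 + 7n^2 - 7n - 3
= -3n^5 - 16n^4 - 2n^3 + 6n^2 - 17n - 3


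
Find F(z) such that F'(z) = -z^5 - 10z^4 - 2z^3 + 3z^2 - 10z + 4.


Reverse power rule on each term:
  ∫ -z^5 dz = -(1/6)z^6
  ∫ -10z^4 dz = -2z^5
  ∫ -2z^3 dz = -(1/2)z^4
  ∫ 3z^2 dz = z^3
  ∫ -10z dz = -5z^2
  ∫ 4 dz = 4z
F(z) = -(1/6)z^6 - 2z^5 - (1/2)z^4 + z^3 - 5z^2 + 4z + C


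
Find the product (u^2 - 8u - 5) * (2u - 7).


Distribute each term of the first polynomial:
  (u^2)(2u - 7) = 2u^3 - 7u^2
  (-8u)(2u - 7) = -16u^2 + 56u
  (-5)(2u - 7) = -10u + 35
Sum: 2u^3 - 23u^2 + 46u + 35


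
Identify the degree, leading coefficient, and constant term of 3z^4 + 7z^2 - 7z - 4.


Highest power of z is 4, with coefficient 3. Constant term is -4.
Degree = 4, leading coefficient = 3, constant term = -4


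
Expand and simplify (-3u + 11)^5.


Expand (-3u + 11)^5 by repeated multiplication:
  (-3u + 11)^2 = 9u^2 - 66u + 121
  (-3u + 11)^3 = -27u^3 + 297u^2 - 1089u + 1331
  (-3u + 11)^4 = 81u^4 - 1188u^3 + 6534u^2 - 15972u + 14641
= -243u^5 + 4455u^4 - 32670u^3 + 119790u^2 - 219615u + 161051


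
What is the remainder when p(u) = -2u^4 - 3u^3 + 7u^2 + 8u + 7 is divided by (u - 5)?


By the Remainder Theorem, the remainder equals p(5):
  -2*(5)^4 = -1250
  -3*(5)^3 = -375
  7*(5)^2 = 175
  8*(5)^1 = 40
  constant: 7
Sum: -1250 - 375 + 175 + 40 + 7 = -1403


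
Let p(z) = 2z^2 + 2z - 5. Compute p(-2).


Using direct substitution:
  2 * (-2)^2 = 8
  2 * (-2)^1 = -4
  constant: -5
Sum = 8 - 4 - 5 = -1


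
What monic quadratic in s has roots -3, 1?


p(s) = (s + 3)(s - 1)
Expand: s^2 + 2s - 3


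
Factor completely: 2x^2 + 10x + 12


Roots satisfy r1 + r2 = -b/a = -5 and r1*r2 = c/a = 6.
So r1 = -2, r2 = -3.
2x^2 + 10x + 12 = 2(x - r1)(x - r2) = 2(x + 2)(x + 3)


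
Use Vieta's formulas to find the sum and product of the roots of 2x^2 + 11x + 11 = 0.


For ax^2+bx+c=0: sum = -b/a, product = c/a.
a=2, b=11, c=11
Sum = -(11)/2 = -11/2
Product = (11)/2 = 11/2


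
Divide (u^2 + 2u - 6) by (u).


(u^2 + 2u - 6) / (u)
Step 1: u * (u) = u^2; subtract.
Step 2: 2 * (u) = 2u; subtract.
Quotient: u + 2, Remainder: -6


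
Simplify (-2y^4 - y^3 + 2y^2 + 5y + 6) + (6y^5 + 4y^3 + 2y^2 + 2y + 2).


Align terms by degree and add:
  -2y^4 - y^3 + 2y^2 + 5y + 6
+ 6y^5 + 4y^3 + 2y^2 + 2y + 2
= 6y^5 - 2y^4 + 3y^3 + 4y^2 + 7y + 8


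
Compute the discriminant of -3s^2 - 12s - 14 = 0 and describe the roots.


D = b^2 - 4ac = (-12)^2 - 4(-3)(-14) = 144 - 168 = -24
Since D < 0: two complex conjugate roots (no real roots)


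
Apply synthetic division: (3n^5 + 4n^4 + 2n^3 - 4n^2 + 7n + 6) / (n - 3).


Synthetic division with c = 3. Coefficients: 3, 4, 2, -4, 7, 6
Bring down 3.
  3 * 3 = 9; 9 + 4 = 13
  13 * 3 = 39; 39 + 2 = 41
  41 * 3 = 123; 123 - 4 = 119
  119 * 3 = 357; 357 + 7 = 364
  364 * 3 = 1092; 1092 + 6 = 1098
Quotient: 3n^4 + 13n^3 + 41n^2 + 119n + 364, Remainder: 1098


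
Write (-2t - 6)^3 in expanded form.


Expand (-2t - 6)^3 by repeated multiplication:
  (-2t - 6)^2 = 4t^2 + 24t + 36
= -8t^3 - 72t^2 - 216t - 216


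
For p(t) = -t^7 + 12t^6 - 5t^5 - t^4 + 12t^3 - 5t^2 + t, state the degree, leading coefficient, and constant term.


Highest power of t is 7, with coefficient -1. Constant term is 0.
Degree = 7, leading coefficient = -1, constant term = 0


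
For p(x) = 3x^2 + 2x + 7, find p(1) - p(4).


p(1) = 12
p(4) = 63
p(1) - p(4) = 12 - 63 = -51


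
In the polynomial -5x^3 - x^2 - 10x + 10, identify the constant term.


Read off the constant term: 10


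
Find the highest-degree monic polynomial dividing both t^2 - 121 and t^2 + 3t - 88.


Factor each:
  t^2 - 121 = (t + 11)(t - 11)
  t^2 + 3t - 88 = (t + 11)(t - 8)
Common monic factor: t + 11


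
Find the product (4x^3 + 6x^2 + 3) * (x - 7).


Distribute each term of the first polynomial:
  (4x^3)(x - 7) = 4x^4 - 28x^3
  (6x^2)(x - 7) = 6x^3 - 42x^2
  (3)(x - 7) = 3x - 21
Sum: 4x^4 - 22x^3 - 42x^2 + 3x - 21


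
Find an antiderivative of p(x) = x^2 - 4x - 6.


Reverse power rule on each term:
  ∫ x^2 dx = (1/3)x^3
  ∫ -4x dx = -2x^2
  ∫ -6 dx = -6x
F(x) = (1/3)x^3 - 2x^2 - 6x + C
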